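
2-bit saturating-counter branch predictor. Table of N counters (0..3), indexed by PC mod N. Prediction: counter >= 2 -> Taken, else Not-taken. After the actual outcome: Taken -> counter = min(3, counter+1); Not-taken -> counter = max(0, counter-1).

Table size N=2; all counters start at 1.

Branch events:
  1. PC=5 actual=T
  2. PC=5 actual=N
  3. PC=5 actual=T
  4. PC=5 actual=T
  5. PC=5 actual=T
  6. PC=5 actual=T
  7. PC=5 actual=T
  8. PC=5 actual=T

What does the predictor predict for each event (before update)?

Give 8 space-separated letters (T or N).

Answer: N T N T T T T T

Derivation:
Ev 1: PC=5 idx=1 pred=N actual=T -> ctr[1]=2
Ev 2: PC=5 idx=1 pred=T actual=N -> ctr[1]=1
Ev 3: PC=5 idx=1 pred=N actual=T -> ctr[1]=2
Ev 4: PC=5 idx=1 pred=T actual=T -> ctr[1]=3
Ev 5: PC=5 idx=1 pred=T actual=T -> ctr[1]=3
Ev 6: PC=5 idx=1 pred=T actual=T -> ctr[1]=3
Ev 7: PC=5 idx=1 pred=T actual=T -> ctr[1]=3
Ev 8: PC=5 idx=1 pred=T actual=T -> ctr[1]=3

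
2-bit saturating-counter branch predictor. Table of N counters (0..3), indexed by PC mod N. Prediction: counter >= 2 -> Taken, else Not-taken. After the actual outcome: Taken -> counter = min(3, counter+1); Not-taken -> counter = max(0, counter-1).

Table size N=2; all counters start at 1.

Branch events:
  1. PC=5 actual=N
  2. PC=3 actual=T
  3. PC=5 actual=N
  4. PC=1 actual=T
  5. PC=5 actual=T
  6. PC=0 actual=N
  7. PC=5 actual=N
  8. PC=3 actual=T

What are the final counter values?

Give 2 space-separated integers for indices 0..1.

Answer: 0 2

Derivation:
Ev 1: PC=5 idx=1 pred=N actual=N -> ctr[1]=0
Ev 2: PC=3 idx=1 pred=N actual=T -> ctr[1]=1
Ev 3: PC=5 idx=1 pred=N actual=N -> ctr[1]=0
Ev 4: PC=1 idx=1 pred=N actual=T -> ctr[1]=1
Ev 5: PC=5 idx=1 pred=N actual=T -> ctr[1]=2
Ev 6: PC=0 idx=0 pred=N actual=N -> ctr[0]=0
Ev 7: PC=5 idx=1 pred=T actual=N -> ctr[1]=1
Ev 8: PC=3 idx=1 pred=N actual=T -> ctr[1]=2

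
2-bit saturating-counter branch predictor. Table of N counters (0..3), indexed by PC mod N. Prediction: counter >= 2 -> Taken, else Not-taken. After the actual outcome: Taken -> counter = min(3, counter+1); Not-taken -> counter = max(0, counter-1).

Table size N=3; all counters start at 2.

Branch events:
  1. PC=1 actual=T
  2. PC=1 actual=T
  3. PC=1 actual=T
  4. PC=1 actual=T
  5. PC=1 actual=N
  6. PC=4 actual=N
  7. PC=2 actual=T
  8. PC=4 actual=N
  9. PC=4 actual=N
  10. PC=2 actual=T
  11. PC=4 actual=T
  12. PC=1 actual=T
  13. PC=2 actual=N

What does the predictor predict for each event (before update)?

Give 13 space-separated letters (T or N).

Answer: T T T T T T T N N T N N T

Derivation:
Ev 1: PC=1 idx=1 pred=T actual=T -> ctr[1]=3
Ev 2: PC=1 idx=1 pred=T actual=T -> ctr[1]=3
Ev 3: PC=1 idx=1 pred=T actual=T -> ctr[1]=3
Ev 4: PC=1 idx=1 pred=T actual=T -> ctr[1]=3
Ev 5: PC=1 idx=1 pred=T actual=N -> ctr[1]=2
Ev 6: PC=4 idx=1 pred=T actual=N -> ctr[1]=1
Ev 7: PC=2 idx=2 pred=T actual=T -> ctr[2]=3
Ev 8: PC=4 idx=1 pred=N actual=N -> ctr[1]=0
Ev 9: PC=4 idx=1 pred=N actual=N -> ctr[1]=0
Ev 10: PC=2 idx=2 pred=T actual=T -> ctr[2]=3
Ev 11: PC=4 idx=1 pred=N actual=T -> ctr[1]=1
Ev 12: PC=1 idx=1 pred=N actual=T -> ctr[1]=2
Ev 13: PC=2 idx=2 pred=T actual=N -> ctr[2]=2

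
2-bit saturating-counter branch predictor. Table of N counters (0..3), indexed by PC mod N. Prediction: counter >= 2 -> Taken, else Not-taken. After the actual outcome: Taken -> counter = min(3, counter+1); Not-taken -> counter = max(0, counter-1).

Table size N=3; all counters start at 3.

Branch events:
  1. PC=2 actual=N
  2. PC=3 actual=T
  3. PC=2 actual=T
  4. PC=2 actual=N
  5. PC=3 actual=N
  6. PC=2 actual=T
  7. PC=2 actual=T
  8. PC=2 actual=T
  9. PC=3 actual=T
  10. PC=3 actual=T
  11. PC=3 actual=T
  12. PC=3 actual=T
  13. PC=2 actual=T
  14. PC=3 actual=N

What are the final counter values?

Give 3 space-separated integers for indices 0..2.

Answer: 2 3 3

Derivation:
Ev 1: PC=2 idx=2 pred=T actual=N -> ctr[2]=2
Ev 2: PC=3 idx=0 pred=T actual=T -> ctr[0]=3
Ev 3: PC=2 idx=2 pred=T actual=T -> ctr[2]=3
Ev 4: PC=2 idx=2 pred=T actual=N -> ctr[2]=2
Ev 5: PC=3 idx=0 pred=T actual=N -> ctr[0]=2
Ev 6: PC=2 idx=2 pred=T actual=T -> ctr[2]=3
Ev 7: PC=2 idx=2 pred=T actual=T -> ctr[2]=3
Ev 8: PC=2 idx=2 pred=T actual=T -> ctr[2]=3
Ev 9: PC=3 idx=0 pred=T actual=T -> ctr[0]=3
Ev 10: PC=3 idx=0 pred=T actual=T -> ctr[0]=3
Ev 11: PC=3 idx=0 pred=T actual=T -> ctr[0]=3
Ev 12: PC=3 idx=0 pred=T actual=T -> ctr[0]=3
Ev 13: PC=2 idx=2 pred=T actual=T -> ctr[2]=3
Ev 14: PC=3 idx=0 pred=T actual=N -> ctr[0]=2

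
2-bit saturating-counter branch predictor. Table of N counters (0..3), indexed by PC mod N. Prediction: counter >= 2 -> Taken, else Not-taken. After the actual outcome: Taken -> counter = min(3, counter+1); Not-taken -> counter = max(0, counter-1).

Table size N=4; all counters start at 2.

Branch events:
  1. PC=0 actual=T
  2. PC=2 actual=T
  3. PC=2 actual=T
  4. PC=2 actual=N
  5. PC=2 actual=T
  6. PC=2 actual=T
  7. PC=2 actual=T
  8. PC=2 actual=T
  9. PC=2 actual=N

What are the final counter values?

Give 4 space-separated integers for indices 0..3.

Ev 1: PC=0 idx=0 pred=T actual=T -> ctr[0]=3
Ev 2: PC=2 idx=2 pred=T actual=T -> ctr[2]=3
Ev 3: PC=2 idx=2 pred=T actual=T -> ctr[2]=3
Ev 4: PC=2 idx=2 pred=T actual=N -> ctr[2]=2
Ev 5: PC=2 idx=2 pred=T actual=T -> ctr[2]=3
Ev 6: PC=2 idx=2 pred=T actual=T -> ctr[2]=3
Ev 7: PC=2 idx=2 pred=T actual=T -> ctr[2]=3
Ev 8: PC=2 idx=2 pred=T actual=T -> ctr[2]=3
Ev 9: PC=2 idx=2 pred=T actual=N -> ctr[2]=2

Answer: 3 2 2 2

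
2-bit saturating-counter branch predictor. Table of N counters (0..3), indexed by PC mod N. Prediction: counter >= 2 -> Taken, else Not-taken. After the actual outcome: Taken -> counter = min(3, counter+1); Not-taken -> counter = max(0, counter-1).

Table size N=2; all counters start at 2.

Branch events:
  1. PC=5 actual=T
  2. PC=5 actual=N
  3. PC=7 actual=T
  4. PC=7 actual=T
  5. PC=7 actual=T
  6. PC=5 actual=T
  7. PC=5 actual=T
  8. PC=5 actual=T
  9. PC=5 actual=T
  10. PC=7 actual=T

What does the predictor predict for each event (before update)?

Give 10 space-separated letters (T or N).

Answer: T T T T T T T T T T

Derivation:
Ev 1: PC=5 idx=1 pred=T actual=T -> ctr[1]=3
Ev 2: PC=5 idx=1 pred=T actual=N -> ctr[1]=2
Ev 3: PC=7 idx=1 pred=T actual=T -> ctr[1]=3
Ev 4: PC=7 idx=1 pred=T actual=T -> ctr[1]=3
Ev 5: PC=7 idx=1 pred=T actual=T -> ctr[1]=3
Ev 6: PC=5 idx=1 pred=T actual=T -> ctr[1]=3
Ev 7: PC=5 idx=1 pred=T actual=T -> ctr[1]=3
Ev 8: PC=5 idx=1 pred=T actual=T -> ctr[1]=3
Ev 9: PC=5 idx=1 pred=T actual=T -> ctr[1]=3
Ev 10: PC=7 idx=1 pred=T actual=T -> ctr[1]=3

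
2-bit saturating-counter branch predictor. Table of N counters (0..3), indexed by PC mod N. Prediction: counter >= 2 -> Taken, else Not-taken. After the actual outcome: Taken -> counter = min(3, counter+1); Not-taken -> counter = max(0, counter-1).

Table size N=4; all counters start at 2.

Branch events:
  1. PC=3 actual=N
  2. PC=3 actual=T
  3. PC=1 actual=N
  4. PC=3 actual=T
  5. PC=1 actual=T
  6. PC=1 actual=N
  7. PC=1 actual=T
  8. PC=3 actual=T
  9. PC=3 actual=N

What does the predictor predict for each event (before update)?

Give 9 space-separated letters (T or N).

Answer: T N T T N T N T T

Derivation:
Ev 1: PC=3 idx=3 pred=T actual=N -> ctr[3]=1
Ev 2: PC=3 idx=3 pred=N actual=T -> ctr[3]=2
Ev 3: PC=1 idx=1 pred=T actual=N -> ctr[1]=1
Ev 4: PC=3 idx=3 pred=T actual=T -> ctr[3]=3
Ev 5: PC=1 idx=1 pred=N actual=T -> ctr[1]=2
Ev 6: PC=1 idx=1 pred=T actual=N -> ctr[1]=1
Ev 7: PC=1 idx=1 pred=N actual=T -> ctr[1]=2
Ev 8: PC=3 idx=3 pred=T actual=T -> ctr[3]=3
Ev 9: PC=3 idx=3 pred=T actual=N -> ctr[3]=2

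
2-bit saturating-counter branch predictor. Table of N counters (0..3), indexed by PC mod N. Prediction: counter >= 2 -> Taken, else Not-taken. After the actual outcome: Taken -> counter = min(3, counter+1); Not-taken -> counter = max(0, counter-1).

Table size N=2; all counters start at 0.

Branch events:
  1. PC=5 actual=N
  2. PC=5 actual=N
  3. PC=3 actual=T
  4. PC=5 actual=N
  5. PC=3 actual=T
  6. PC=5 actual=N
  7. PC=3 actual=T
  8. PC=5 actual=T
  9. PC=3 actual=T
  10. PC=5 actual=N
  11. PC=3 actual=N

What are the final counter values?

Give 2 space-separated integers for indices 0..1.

Answer: 0 1

Derivation:
Ev 1: PC=5 idx=1 pred=N actual=N -> ctr[1]=0
Ev 2: PC=5 idx=1 pred=N actual=N -> ctr[1]=0
Ev 3: PC=3 idx=1 pred=N actual=T -> ctr[1]=1
Ev 4: PC=5 idx=1 pred=N actual=N -> ctr[1]=0
Ev 5: PC=3 idx=1 pred=N actual=T -> ctr[1]=1
Ev 6: PC=5 idx=1 pred=N actual=N -> ctr[1]=0
Ev 7: PC=3 idx=1 pred=N actual=T -> ctr[1]=1
Ev 8: PC=5 idx=1 pred=N actual=T -> ctr[1]=2
Ev 9: PC=3 idx=1 pred=T actual=T -> ctr[1]=3
Ev 10: PC=5 idx=1 pred=T actual=N -> ctr[1]=2
Ev 11: PC=3 idx=1 pred=T actual=N -> ctr[1]=1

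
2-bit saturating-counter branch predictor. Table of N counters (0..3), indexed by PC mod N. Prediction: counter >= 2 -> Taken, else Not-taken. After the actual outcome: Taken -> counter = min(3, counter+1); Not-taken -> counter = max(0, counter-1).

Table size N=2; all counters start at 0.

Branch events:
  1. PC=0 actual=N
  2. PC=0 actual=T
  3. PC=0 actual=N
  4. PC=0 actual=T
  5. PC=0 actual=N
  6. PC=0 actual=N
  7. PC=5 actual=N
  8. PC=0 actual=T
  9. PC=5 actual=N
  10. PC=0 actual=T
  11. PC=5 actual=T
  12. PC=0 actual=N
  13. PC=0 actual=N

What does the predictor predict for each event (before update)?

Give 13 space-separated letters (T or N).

Answer: N N N N N N N N N N N T N

Derivation:
Ev 1: PC=0 idx=0 pred=N actual=N -> ctr[0]=0
Ev 2: PC=0 idx=0 pred=N actual=T -> ctr[0]=1
Ev 3: PC=0 idx=0 pred=N actual=N -> ctr[0]=0
Ev 4: PC=0 idx=0 pred=N actual=T -> ctr[0]=1
Ev 5: PC=0 idx=0 pred=N actual=N -> ctr[0]=0
Ev 6: PC=0 idx=0 pred=N actual=N -> ctr[0]=0
Ev 7: PC=5 idx=1 pred=N actual=N -> ctr[1]=0
Ev 8: PC=0 idx=0 pred=N actual=T -> ctr[0]=1
Ev 9: PC=5 idx=1 pred=N actual=N -> ctr[1]=0
Ev 10: PC=0 idx=0 pred=N actual=T -> ctr[0]=2
Ev 11: PC=5 idx=1 pred=N actual=T -> ctr[1]=1
Ev 12: PC=0 idx=0 pred=T actual=N -> ctr[0]=1
Ev 13: PC=0 idx=0 pred=N actual=N -> ctr[0]=0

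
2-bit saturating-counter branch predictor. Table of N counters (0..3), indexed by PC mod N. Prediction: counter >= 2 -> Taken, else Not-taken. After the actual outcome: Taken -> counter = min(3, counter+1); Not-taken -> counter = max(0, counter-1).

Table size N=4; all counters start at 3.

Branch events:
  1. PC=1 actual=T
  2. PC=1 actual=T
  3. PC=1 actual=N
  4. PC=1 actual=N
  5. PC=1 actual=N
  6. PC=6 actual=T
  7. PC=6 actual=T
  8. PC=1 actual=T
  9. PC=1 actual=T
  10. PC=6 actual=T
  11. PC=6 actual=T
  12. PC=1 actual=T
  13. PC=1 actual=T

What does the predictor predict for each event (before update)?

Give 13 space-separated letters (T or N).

Answer: T T T T N T T N N T T T T

Derivation:
Ev 1: PC=1 idx=1 pred=T actual=T -> ctr[1]=3
Ev 2: PC=1 idx=1 pred=T actual=T -> ctr[1]=3
Ev 3: PC=1 idx=1 pred=T actual=N -> ctr[1]=2
Ev 4: PC=1 idx=1 pred=T actual=N -> ctr[1]=1
Ev 5: PC=1 idx=1 pred=N actual=N -> ctr[1]=0
Ev 6: PC=6 idx=2 pred=T actual=T -> ctr[2]=3
Ev 7: PC=6 idx=2 pred=T actual=T -> ctr[2]=3
Ev 8: PC=1 idx=1 pred=N actual=T -> ctr[1]=1
Ev 9: PC=1 idx=1 pred=N actual=T -> ctr[1]=2
Ev 10: PC=6 idx=2 pred=T actual=T -> ctr[2]=3
Ev 11: PC=6 idx=2 pred=T actual=T -> ctr[2]=3
Ev 12: PC=1 idx=1 pred=T actual=T -> ctr[1]=3
Ev 13: PC=1 idx=1 pred=T actual=T -> ctr[1]=3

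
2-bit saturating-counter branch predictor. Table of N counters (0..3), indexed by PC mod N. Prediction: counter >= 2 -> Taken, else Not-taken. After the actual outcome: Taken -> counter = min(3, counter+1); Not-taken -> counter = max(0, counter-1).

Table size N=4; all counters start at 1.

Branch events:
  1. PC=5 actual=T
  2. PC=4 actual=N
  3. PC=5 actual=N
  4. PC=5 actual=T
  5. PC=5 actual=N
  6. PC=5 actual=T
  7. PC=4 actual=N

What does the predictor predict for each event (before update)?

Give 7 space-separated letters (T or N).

Ev 1: PC=5 idx=1 pred=N actual=T -> ctr[1]=2
Ev 2: PC=4 idx=0 pred=N actual=N -> ctr[0]=0
Ev 3: PC=5 idx=1 pred=T actual=N -> ctr[1]=1
Ev 4: PC=5 idx=1 pred=N actual=T -> ctr[1]=2
Ev 5: PC=5 idx=1 pred=T actual=N -> ctr[1]=1
Ev 6: PC=5 idx=1 pred=N actual=T -> ctr[1]=2
Ev 7: PC=4 idx=0 pred=N actual=N -> ctr[0]=0

Answer: N N T N T N N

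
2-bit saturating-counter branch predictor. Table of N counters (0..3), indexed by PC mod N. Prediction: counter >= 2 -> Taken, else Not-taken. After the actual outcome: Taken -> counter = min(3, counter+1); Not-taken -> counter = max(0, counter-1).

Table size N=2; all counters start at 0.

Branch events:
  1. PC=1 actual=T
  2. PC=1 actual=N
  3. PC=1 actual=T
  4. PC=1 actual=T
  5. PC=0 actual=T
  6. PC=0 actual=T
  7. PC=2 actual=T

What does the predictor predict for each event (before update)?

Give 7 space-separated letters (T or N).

Answer: N N N N N N T

Derivation:
Ev 1: PC=1 idx=1 pred=N actual=T -> ctr[1]=1
Ev 2: PC=1 idx=1 pred=N actual=N -> ctr[1]=0
Ev 3: PC=1 idx=1 pred=N actual=T -> ctr[1]=1
Ev 4: PC=1 idx=1 pred=N actual=T -> ctr[1]=2
Ev 5: PC=0 idx=0 pred=N actual=T -> ctr[0]=1
Ev 6: PC=0 idx=0 pred=N actual=T -> ctr[0]=2
Ev 7: PC=2 idx=0 pred=T actual=T -> ctr[0]=3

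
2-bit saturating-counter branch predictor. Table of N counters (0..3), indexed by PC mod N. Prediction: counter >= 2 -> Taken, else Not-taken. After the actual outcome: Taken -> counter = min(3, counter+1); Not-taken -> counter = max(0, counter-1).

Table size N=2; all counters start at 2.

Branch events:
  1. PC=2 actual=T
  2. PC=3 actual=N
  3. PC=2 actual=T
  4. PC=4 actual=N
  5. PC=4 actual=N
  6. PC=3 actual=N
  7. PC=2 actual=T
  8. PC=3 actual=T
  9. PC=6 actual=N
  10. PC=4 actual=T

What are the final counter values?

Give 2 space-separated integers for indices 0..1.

Ev 1: PC=2 idx=0 pred=T actual=T -> ctr[0]=3
Ev 2: PC=3 idx=1 pred=T actual=N -> ctr[1]=1
Ev 3: PC=2 idx=0 pred=T actual=T -> ctr[0]=3
Ev 4: PC=4 idx=0 pred=T actual=N -> ctr[0]=2
Ev 5: PC=4 idx=0 pred=T actual=N -> ctr[0]=1
Ev 6: PC=3 idx=1 pred=N actual=N -> ctr[1]=0
Ev 7: PC=2 idx=0 pred=N actual=T -> ctr[0]=2
Ev 8: PC=3 idx=1 pred=N actual=T -> ctr[1]=1
Ev 9: PC=6 idx=0 pred=T actual=N -> ctr[0]=1
Ev 10: PC=4 idx=0 pred=N actual=T -> ctr[0]=2

Answer: 2 1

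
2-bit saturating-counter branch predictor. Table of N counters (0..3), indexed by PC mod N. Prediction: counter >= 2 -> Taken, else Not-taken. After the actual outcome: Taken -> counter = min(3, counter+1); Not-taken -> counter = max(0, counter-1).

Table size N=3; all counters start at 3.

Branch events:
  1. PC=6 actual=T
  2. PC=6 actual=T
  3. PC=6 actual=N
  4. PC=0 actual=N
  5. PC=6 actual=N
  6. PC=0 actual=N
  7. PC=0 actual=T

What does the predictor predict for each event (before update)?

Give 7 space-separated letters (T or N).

Answer: T T T T N N N

Derivation:
Ev 1: PC=6 idx=0 pred=T actual=T -> ctr[0]=3
Ev 2: PC=6 idx=0 pred=T actual=T -> ctr[0]=3
Ev 3: PC=6 idx=0 pred=T actual=N -> ctr[0]=2
Ev 4: PC=0 idx=0 pred=T actual=N -> ctr[0]=1
Ev 5: PC=6 idx=0 pred=N actual=N -> ctr[0]=0
Ev 6: PC=0 idx=0 pred=N actual=N -> ctr[0]=0
Ev 7: PC=0 idx=0 pred=N actual=T -> ctr[0]=1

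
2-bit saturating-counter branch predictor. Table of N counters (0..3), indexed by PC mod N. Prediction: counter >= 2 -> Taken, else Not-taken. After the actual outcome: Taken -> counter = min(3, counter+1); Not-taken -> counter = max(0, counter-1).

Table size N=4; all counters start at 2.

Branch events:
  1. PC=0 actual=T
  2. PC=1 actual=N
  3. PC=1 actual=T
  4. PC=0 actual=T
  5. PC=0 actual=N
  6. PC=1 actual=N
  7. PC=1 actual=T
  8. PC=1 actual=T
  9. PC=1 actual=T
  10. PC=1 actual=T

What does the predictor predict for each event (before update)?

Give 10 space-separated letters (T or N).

Ev 1: PC=0 idx=0 pred=T actual=T -> ctr[0]=3
Ev 2: PC=1 idx=1 pred=T actual=N -> ctr[1]=1
Ev 3: PC=1 idx=1 pred=N actual=T -> ctr[1]=2
Ev 4: PC=0 idx=0 pred=T actual=T -> ctr[0]=3
Ev 5: PC=0 idx=0 pred=T actual=N -> ctr[0]=2
Ev 6: PC=1 idx=1 pred=T actual=N -> ctr[1]=1
Ev 7: PC=1 idx=1 pred=N actual=T -> ctr[1]=2
Ev 8: PC=1 idx=1 pred=T actual=T -> ctr[1]=3
Ev 9: PC=1 idx=1 pred=T actual=T -> ctr[1]=3
Ev 10: PC=1 idx=1 pred=T actual=T -> ctr[1]=3

Answer: T T N T T T N T T T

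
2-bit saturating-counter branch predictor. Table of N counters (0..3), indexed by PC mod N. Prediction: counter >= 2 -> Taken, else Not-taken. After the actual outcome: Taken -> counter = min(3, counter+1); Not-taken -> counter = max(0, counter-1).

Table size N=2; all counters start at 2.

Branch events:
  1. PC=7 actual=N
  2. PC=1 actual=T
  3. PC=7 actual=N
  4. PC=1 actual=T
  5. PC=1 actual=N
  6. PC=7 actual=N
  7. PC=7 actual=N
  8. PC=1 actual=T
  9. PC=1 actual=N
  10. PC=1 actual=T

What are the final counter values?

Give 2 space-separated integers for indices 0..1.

Ev 1: PC=7 idx=1 pred=T actual=N -> ctr[1]=1
Ev 2: PC=1 idx=1 pred=N actual=T -> ctr[1]=2
Ev 3: PC=7 idx=1 pred=T actual=N -> ctr[1]=1
Ev 4: PC=1 idx=1 pred=N actual=T -> ctr[1]=2
Ev 5: PC=1 idx=1 pred=T actual=N -> ctr[1]=1
Ev 6: PC=7 idx=1 pred=N actual=N -> ctr[1]=0
Ev 7: PC=7 idx=1 pred=N actual=N -> ctr[1]=0
Ev 8: PC=1 idx=1 pred=N actual=T -> ctr[1]=1
Ev 9: PC=1 idx=1 pred=N actual=N -> ctr[1]=0
Ev 10: PC=1 idx=1 pred=N actual=T -> ctr[1]=1

Answer: 2 1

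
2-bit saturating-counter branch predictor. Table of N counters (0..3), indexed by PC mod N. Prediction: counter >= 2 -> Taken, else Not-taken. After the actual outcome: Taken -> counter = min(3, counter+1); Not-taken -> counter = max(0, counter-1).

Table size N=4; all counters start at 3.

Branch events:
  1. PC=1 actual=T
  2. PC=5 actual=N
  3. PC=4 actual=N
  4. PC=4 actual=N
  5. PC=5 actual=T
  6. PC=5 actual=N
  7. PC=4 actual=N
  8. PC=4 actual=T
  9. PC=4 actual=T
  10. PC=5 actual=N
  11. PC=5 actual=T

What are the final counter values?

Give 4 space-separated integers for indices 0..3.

Ev 1: PC=1 idx=1 pred=T actual=T -> ctr[1]=3
Ev 2: PC=5 idx=1 pred=T actual=N -> ctr[1]=2
Ev 3: PC=4 idx=0 pred=T actual=N -> ctr[0]=2
Ev 4: PC=4 idx=0 pred=T actual=N -> ctr[0]=1
Ev 5: PC=5 idx=1 pred=T actual=T -> ctr[1]=3
Ev 6: PC=5 idx=1 pred=T actual=N -> ctr[1]=2
Ev 7: PC=4 idx=0 pred=N actual=N -> ctr[0]=0
Ev 8: PC=4 idx=0 pred=N actual=T -> ctr[0]=1
Ev 9: PC=4 idx=0 pred=N actual=T -> ctr[0]=2
Ev 10: PC=5 idx=1 pred=T actual=N -> ctr[1]=1
Ev 11: PC=5 idx=1 pred=N actual=T -> ctr[1]=2

Answer: 2 2 3 3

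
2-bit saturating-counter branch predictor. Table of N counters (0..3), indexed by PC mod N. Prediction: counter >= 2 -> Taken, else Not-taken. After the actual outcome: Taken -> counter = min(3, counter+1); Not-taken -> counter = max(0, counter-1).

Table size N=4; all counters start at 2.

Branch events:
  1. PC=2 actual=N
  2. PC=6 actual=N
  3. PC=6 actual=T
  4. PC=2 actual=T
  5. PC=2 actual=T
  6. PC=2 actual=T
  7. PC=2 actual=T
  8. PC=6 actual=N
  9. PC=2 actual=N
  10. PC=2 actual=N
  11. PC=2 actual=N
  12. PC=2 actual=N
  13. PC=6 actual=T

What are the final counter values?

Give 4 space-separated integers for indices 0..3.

Ev 1: PC=2 idx=2 pred=T actual=N -> ctr[2]=1
Ev 2: PC=6 idx=2 pred=N actual=N -> ctr[2]=0
Ev 3: PC=6 idx=2 pred=N actual=T -> ctr[2]=1
Ev 4: PC=2 idx=2 pred=N actual=T -> ctr[2]=2
Ev 5: PC=2 idx=2 pred=T actual=T -> ctr[2]=3
Ev 6: PC=2 idx=2 pred=T actual=T -> ctr[2]=3
Ev 7: PC=2 idx=2 pred=T actual=T -> ctr[2]=3
Ev 8: PC=6 idx=2 pred=T actual=N -> ctr[2]=2
Ev 9: PC=2 idx=2 pred=T actual=N -> ctr[2]=1
Ev 10: PC=2 idx=2 pred=N actual=N -> ctr[2]=0
Ev 11: PC=2 idx=2 pred=N actual=N -> ctr[2]=0
Ev 12: PC=2 idx=2 pred=N actual=N -> ctr[2]=0
Ev 13: PC=6 idx=2 pred=N actual=T -> ctr[2]=1

Answer: 2 2 1 2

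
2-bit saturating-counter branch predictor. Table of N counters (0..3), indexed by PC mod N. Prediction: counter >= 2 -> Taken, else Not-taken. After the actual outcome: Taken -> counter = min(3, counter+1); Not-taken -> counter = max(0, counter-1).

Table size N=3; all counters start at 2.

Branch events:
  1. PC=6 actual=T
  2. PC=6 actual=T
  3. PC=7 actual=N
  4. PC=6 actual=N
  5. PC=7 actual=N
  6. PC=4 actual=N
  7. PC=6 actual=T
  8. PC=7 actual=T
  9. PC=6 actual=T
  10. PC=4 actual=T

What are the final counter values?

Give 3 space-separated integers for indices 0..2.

Answer: 3 2 2

Derivation:
Ev 1: PC=6 idx=0 pred=T actual=T -> ctr[0]=3
Ev 2: PC=6 idx=0 pred=T actual=T -> ctr[0]=3
Ev 3: PC=7 idx=1 pred=T actual=N -> ctr[1]=1
Ev 4: PC=6 idx=0 pred=T actual=N -> ctr[0]=2
Ev 5: PC=7 idx=1 pred=N actual=N -> ctr[1]=0
Ev 6: PC=4 idx=1 pred=N actual=N -> ctr[1]=0
Ev 7: PC=6 idx=0 pred=T actual=T -> ctr[0]=3
Ev 8: PC=7 idx=1 pred=N actual=T -> ctr[1]=1
Ev 9: PC=6 idx=0 pred=T actual=T -> ctr[0]=3
Ev 10: PC=4 idx=1 pred=N actual=T -> ctr[1]=2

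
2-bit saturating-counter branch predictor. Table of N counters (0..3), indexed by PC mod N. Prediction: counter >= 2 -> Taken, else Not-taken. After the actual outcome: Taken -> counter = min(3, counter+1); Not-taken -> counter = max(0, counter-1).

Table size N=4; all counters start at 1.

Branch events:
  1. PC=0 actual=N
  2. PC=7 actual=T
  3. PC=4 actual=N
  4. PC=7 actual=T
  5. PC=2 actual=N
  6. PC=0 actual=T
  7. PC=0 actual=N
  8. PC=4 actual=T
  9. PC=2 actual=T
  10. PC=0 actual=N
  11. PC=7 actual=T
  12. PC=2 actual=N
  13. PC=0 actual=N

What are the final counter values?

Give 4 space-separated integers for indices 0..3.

Ev 1: PC=0 idx=0 pred=N actual=N -> ctr[0]=0
Ev 2: PC=7 idx=3 pred=N actual=T -> ctr[3]=2
Ev 3: PC=4 idx=0 pred=N actual=N -> ctr[0]=0
Ev 4: PC=7 idx=3 pred=T actual=T -> ctr[3]=3
Ev 5: PC=2 idx=2 pred=N actual=N -> ctr[2]=0
Ev 6: PC=0 idx=0 pred=N actual=T -> ctr[0]=1
Ev 7: PC=0 idx=0 pred=N actual=N -> ctr[0]=0
Ev 8: PC=4 idx=0 pred=N actual=T -> ctr[0]=1
Ev 9: PC=2 idx=2 pred=N actual=T -> ctr[2]=1
Ev 10: PC=0 idx=0 pred=N actual=N -> ctr[0]=0
Ev 11: PC=7 idx=3 pred=T actual=T -> ctr[3]=3
Ev 12: PC=2 idx=2 pred=N actual=N -> ctr[2]=0
Ev 13: PC=0 idx=0 pred=N actual=N -> ctr[0]=0

Answer: 0 1 0 3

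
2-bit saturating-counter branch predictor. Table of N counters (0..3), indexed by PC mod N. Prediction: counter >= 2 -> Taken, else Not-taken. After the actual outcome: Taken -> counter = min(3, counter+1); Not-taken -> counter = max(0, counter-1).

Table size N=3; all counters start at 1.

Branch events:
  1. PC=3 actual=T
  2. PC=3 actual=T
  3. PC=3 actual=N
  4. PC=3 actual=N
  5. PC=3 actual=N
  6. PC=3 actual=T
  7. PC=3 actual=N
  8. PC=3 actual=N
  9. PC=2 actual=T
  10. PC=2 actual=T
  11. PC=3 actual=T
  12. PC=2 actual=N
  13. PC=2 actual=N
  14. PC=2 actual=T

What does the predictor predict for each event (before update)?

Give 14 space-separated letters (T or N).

Ev 1: PC=3 idx=0 pred=N actual=T -> ctr[0]=2
Ev 2: PC=3 idx=0 pred=T actual=T -> ctr[0]=3
Ev 3: PC=3 idx=0 pred=T actual=N -> ctr[0]=2
Ev 4: PC=3 idx=0 pred=T actual=N -> ctr[0]=1
Ev 5: PC=3 idx=0 pred=N actual=N -> ctr[0]=0
Ev 6: PC=3 idx=0 pred=N actual=T -> ctr[0]=1
Ev 7: PC=3 idx=0 pred=N actual=N -> ctr[0]=0
Ev 8: PC=3 idx=0 pred=N actual=N -> ctr[0]=0
Ev 9: PC=2 idx=2 pred=N actual=T -> ctr[2]=2
Ev 10: PC=2 idx=2 pred=T actual=T -> ctr[2]=3
Ev 11: PC=3 idx=0 pred=N actual=T -> ctr[0]=1
Ev 12: PC=2 idx=2 pred=T actual=N -> ctr[2]=2
Ev 13: PC=2 idx=2 pred=T actual=N -> ctr[2]=1
Ev 14: PC=2 idx=2 pred=N actual=T -> ctr[2]=2

Answer: N T T T N N N N N T N T T N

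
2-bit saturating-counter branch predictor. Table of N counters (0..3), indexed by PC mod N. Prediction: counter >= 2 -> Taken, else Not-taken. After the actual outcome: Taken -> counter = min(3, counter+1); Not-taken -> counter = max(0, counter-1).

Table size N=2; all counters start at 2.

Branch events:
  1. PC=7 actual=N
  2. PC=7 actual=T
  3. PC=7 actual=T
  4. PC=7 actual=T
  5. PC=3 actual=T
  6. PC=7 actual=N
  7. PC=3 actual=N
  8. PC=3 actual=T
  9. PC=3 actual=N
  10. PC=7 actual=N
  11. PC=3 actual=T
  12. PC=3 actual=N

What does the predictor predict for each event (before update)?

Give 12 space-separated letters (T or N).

Answer: T N T T T T T N T N N N

Derivation:
Ev 1: PC=7 idx=1 pred=T actual=N -> ctr[1]=1
Ev 2: PC=7 idx=1 pred=N actual=T -> ctr[1]=2
Ev 3: PC=7 idx=1 pred=T actual=T -> ctr[1]=3
Ev 4: PC=7 idx=1 pred=T actual=T -> ctr[1]=3
Ev 5: PC=3 idx=1 pred=T actual=T -> ctr[1]=3
Ev 6: PC=7 idx=1 pred=T actual=N -> ctr[1]=2
Ev 7: PC=3 idx=1 pred=T actual=N -> ctr[1]=1
Ev 8: PC=3 idx=1 pred=N actual=T -> ctr[1]=2
Ev 9: PC=3 idx=1 pred=T actual=N -> ctr[1]=1
Ev 10: PC=7 idx=1 pred=N actual=N -> ctr[1]=0
Ev 11: PC=3 idx=1 pred=N actual=T -> ctr[1]=1
Ev 12: PC=3 idx=1 pred=N actual=N -> ctr[1]=0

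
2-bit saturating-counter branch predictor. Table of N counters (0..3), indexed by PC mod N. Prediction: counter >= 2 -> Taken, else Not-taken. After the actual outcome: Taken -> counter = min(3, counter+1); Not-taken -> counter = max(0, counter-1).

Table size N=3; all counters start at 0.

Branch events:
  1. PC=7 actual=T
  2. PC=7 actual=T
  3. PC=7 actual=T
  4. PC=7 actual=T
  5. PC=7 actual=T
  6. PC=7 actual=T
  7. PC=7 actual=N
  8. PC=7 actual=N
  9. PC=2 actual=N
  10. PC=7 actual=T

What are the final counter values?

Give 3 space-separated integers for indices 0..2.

Answer: 0 2 0

Derivation:
Ev 1: PC=7 idx=1 pred=N actual=T -> ctr[1]=1
Ev 2: PC=7 idx=1 pred=N actual=T -> ctr[1]=2
Ev 3: PC=7 idx=1 pred=T actual=T -> ctr[1]=3
Ev 4: PC=7 idx=1 pred=T actual=T -> ctr[1]=3
Ev 5: PC=7 idx=1 pred=T actual=T -> ctr[1]=3
Ev 6: PC=7 idx=1 pred=T actual=T -> ctr[1]=3
Ev 7: PC=7 idx=1 pred=T actual=N -> ctr[1]=2
Ev 8: PC=7 idx=1 pred=T actual=N -> ctr[1]=1
Ev 9: PC=2 idx=2 pred=N actual=N -> ctr[2]=0
Ev 10: PC=7 idx=1 pred=N actual=T -> ctr[1]=2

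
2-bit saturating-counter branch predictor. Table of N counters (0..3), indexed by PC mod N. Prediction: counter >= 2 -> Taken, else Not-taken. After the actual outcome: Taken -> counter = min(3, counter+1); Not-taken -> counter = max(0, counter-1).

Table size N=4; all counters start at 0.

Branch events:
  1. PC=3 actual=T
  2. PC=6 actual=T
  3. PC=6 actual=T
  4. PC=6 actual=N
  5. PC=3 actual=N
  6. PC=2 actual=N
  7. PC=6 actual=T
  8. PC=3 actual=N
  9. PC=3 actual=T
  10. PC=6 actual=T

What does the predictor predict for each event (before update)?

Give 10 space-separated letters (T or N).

Ev 1: PC=3 idx=3 pred=N actual=T -> ctr[3]=1
Ev 2: PC=6 idx=2 pred=N actual=T -> ctr[2]=1
Ev 3: PC=6 idx=2 pred=N actual=T -> ctr[2]=2
Ev 4: PC=6 idx=2 pred=T actual=N -> ctr[2]=1
Ev 5: PC=3 idx=3 pred=N actual=N -> ctr[3]=0
Ev 6: PC=2 idx=2 pred=N actual=N -> ctr[2]=0
Ev 7: PC=6 idx=2 pred=N actual=T -> ctr[2]=1
Ev 8: PC=3 idx=3 pred=N actual=N -> ctr[3]=0
Ev 9: PC=3 idx=3 pred=N actual=T -> ctr[3]=1
Ev 10: PC=6 idx=2 pred=N actual=T -> ctr[2]=2

Answer: N N N T N N N N N N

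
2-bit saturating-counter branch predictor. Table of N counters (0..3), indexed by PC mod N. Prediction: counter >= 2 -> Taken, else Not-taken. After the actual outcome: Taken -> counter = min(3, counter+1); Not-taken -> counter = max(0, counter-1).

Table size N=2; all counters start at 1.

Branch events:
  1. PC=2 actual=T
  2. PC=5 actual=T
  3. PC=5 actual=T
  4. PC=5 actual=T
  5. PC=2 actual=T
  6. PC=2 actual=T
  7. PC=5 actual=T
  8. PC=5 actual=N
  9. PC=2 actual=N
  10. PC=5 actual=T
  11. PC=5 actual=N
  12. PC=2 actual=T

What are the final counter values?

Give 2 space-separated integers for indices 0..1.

Ev 1: PC=2 idx=0 pred=N actual=T -> ctr[0]=2
Ev 2: PC=5 idx=1 pred=N actual=T -> ctr[1]=2
Ev 3: PC=5 idx=1 pred=T actual=T -> ctr[1]=3
Ev 4: PC=5 idx=1 pred=T actual=T -> ctr[1]=3
Ev 5: PC=2 idx=0 pred=T actual=T -> ctr[0]=3
Ev 6: PC=2 idx=0 pred=T actual=T -> ctr[0]=3
Ev 7: PC=5 idx=1 pred=T actual=T -> ctr[1]=3
Ev 8: PC=5 idx=1 pred=T actual=N -> ctr[1]=2
Ev 9: PC=2 idx=0 pred=T actual=N -> ctr[0]=2
Ev 10: PC=5 idx=1 pred=T actual=T -> ctr[1]=3
Ev 11: PC=5 idx=1 pred=T actual=N -> ctr[1]=2
Ev 12: PC=2 idx=0 pred=T actual=T -> ctr[0]=3

Answer: 3 2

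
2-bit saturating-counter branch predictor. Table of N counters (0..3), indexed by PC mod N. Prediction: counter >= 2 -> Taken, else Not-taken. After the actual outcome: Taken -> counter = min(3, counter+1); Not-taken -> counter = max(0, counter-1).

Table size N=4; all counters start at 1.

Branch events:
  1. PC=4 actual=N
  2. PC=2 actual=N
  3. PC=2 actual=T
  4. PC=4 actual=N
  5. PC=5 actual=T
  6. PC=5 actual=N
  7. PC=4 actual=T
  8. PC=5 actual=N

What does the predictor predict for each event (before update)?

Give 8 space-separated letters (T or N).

Ev 1: PC=4 idx=0 pred=N actual=N -> ctr[0]=0
Ev 2: PC=2 idx=2 pred=N actual=N -> ctr[2]=0
Ev 3: PC=2 idx=2 pred=N actual=T -> ctr[2]=1
Ev 4: PC=4 idx=0 pred=N actual=N -> ctr[0]=0
Ev 5: PC=5 idx=1 pred=N actual=T -> ctr[1]=2
Ev 6: PC=5 idx=1 pred=T actual=N -> ctr[1]=1
Ev 7: PC=4 idx=0 pred=N actual=T -> ctr[0]=1
Ev 8: PC=5 idx=1 pred=N actual=N -> ctr[1]=0

Answer: N N N N N T N N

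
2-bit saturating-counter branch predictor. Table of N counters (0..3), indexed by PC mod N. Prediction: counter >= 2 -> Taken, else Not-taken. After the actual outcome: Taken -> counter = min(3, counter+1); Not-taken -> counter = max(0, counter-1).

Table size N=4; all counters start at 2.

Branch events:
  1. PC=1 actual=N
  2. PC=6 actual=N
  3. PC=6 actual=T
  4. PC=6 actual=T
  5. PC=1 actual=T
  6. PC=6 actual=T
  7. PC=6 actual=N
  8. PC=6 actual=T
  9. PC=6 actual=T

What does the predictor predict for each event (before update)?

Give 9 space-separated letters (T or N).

Ev 1: PC=1 idx=1 pred=T actual=N -> ctr[1]=1
Ev 2: PC=6 idx=2 pred=T actual=N -> ctr[2]=1
Ev 3: PC=6 idx=2 pred=N actual=T -> ctr[2]=2
Ev 4: PC=6 idx=2 pred=T actual=T -> ctr[2]=3
Ev 5: PC=1 idx=1 pred=N actual=T -> ctr[1]=2
Ev 6: PC=6 idx=2 pred=T actual=T -> ctr[2]=3
Ev 7: PC=6 idx=2 pred=T actual=N -> ctr[2]=2
Ev 8: PC=6 idx=2 pred=T actual=T -> ctr[2]=3
Ev 9: PC=6 idx=2 pred=T actual=T -> ctr[2]=3

Answer: T T N T N T T T T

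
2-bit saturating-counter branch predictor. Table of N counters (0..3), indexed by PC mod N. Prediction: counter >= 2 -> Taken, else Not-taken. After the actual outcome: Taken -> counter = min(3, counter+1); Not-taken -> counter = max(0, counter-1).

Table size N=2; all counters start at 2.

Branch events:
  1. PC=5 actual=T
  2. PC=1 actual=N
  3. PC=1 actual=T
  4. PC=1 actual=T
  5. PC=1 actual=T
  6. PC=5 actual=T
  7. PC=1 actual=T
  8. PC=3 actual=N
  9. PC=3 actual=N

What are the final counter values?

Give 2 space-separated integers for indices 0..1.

Ev 1: PC=5 idx=1 pred=T actual=T -> ctr[1]=3
Ev 2: PC=1 idx=1 pred=T actual=N -> ctr[1]=2
Ev 3: PC=1 idx=1 pred=T actual=T -> ctr[1]=3
Ev 4: PC=1 idx=1 pred=T actual=T -> ctr[1]=3
Ev 5: PC=1 idx=1 pred=T actual=T -> ctr[1]=3
Ev 6: PC=5 idx=1 pred=T actual=T -> ctr[1]=3
Ev 7: PC=1 idx=1 pred=T actual=T -> ctr[1]=3
Ev 8: PC=3 idx=1 pred=T actual=N -> ctr[1]=2
Ev 9: PC=3 idx=1 pred=T actual=N -> ctr[1]=1

Answer: 2 1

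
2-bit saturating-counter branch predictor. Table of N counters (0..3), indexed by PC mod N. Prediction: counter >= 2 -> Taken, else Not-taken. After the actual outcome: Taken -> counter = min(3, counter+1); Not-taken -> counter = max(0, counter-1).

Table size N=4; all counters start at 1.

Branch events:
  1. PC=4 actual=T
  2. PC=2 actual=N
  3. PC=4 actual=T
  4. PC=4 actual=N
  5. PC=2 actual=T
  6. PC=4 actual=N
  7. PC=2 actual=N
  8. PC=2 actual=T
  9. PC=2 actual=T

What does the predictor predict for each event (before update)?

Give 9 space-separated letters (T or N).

Answer: N N T T N T N N N

Derivation:
Ev 1: PC=4 idx=0 pred=N actual=T -> ctr[0]=2
Ev 2: PC=2 idx=2 pred=N actual=N -> ctr[2]=0
Ev 3: PC=4 idx=0 pred=T actual=T -> ctr[0]=3
Ev 4: PC=4 idx=0 pred=T actual=N -> ctr[0]=2
Ev 5: PC=2 idx=2 pred=N actual=T -> ctr[2]=1
Ev 6: PC=4 idx=0 pred=T actual=N -> ctr[0]=1
Ev 7: PC=2 idx=2 pred=N actual=N -> ctr[2]=0
Ev 8: PC=2 idx=2 pred=N actual=T -> ctr[2]=1
Ev 9: PC=2 idx=2 pred=N actual=T -> ctr[2]=2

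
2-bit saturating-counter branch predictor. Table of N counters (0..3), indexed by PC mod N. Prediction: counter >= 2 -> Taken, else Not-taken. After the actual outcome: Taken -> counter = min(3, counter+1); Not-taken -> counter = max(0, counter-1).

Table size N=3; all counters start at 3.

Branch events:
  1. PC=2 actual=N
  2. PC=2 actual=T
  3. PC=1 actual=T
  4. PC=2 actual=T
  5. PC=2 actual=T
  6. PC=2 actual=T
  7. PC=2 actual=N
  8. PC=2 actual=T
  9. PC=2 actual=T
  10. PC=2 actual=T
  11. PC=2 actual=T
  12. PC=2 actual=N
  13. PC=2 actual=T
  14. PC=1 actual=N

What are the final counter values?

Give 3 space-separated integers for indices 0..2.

Ev 1: PC=2 idx=2 pred=T actual=N -> ctr[2]=2
Ev 2: PC=2 idx=2 pred=T actual=T -> ctr[2]=3
Ev 3: PC=1 idx=1 pred=T actual=T -> ctr[1]=3
Ev 4: PC=2 idx=2 pred=T actual=T -> ctr[2]=3
Ev 5: PC=2 idx=2 pred=T actual=T -> ctr[2]=3
Ev 6: PC=2 idx=2 pred=T actual=T -> ctr[2]=3
Ev 7: PC=2 idx=2 pred=T actual=N -> ctr[2]=2
Ev 8: PC=2 idx=2 pred=T actual=T -> ctr[2]=3
Ev 9: PC=2 idx=2 pred=T actual=T -> ctr[2]=3
Ev 10: PC=2 idx=2 pred=T actual=T -> ctr[2]=3
Ev 11: PC=2 idx=2 pred=T actual=T -> ctr[2]=3
Ev 12: PC=2 idx=2 pred=T actual=N -> ctr[2]=2
Ev 13: PC=2 idx=2 pred=T actual=T -> ctr[2]=3
Ev 14: PC=1 idx=1 pred=T actual=N -> ctr[1]=2

Answer: 3 2 3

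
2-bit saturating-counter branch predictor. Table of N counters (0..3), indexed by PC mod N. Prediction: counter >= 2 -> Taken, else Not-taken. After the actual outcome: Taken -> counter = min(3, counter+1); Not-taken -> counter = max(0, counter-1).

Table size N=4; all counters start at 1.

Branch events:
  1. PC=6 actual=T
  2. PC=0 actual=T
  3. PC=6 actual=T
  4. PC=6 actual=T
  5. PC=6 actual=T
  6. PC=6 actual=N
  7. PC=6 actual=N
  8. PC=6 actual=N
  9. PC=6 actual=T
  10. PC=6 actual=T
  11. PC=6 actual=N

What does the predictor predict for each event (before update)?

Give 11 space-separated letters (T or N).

Ev 1: PC=6 idx=2 pred=N actual=T -> ctr[2]=2
Ev 2: PC=0 idx=0 pred=N actual=T -> ctr[0]=2
Ev 3: PC=6 idx=2 pred=T actual=T -> ctr[2]=3
Ev 4: PC=6 idx=2 pred=T actual=T -> ctr[2]=3
Ev 5: PC=6 idx=2 pred=T actual=T -> ctr[2]=3
Ev 6: PC=6 idx=2 pred=T actual=N -> ctr[2]=2
Ev 7: PC=6 idx=2 pred=T actual=N -> ctr[2]=1
Ev 8: PC=6 idx=2 pred=N actual=N -> ctr[2]=0
Ev 9: PC=6 idx=2 pred=N actual=T -> ctr[2]=1
Ev 10: PC=6 idx=2 pred=N actual=T -> ctr[2]=2
Ev 11: PC=6 idx=2 pred=T actual=N -> ctr[2]=1

Answer: N N T T T T T N N N T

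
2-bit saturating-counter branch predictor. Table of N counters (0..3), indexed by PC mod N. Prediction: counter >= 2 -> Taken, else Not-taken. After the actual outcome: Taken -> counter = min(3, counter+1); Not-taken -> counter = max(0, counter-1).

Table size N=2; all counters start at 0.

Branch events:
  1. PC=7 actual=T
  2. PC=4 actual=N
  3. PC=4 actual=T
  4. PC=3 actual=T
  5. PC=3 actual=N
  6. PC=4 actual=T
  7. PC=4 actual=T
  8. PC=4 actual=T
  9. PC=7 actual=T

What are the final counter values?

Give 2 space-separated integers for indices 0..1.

Answer: 3 2

Derivation:
Ev 1: PC=7 idx=1 pred=N actual=T -> ctr[1]=1
Ev 2: PC=4 idx=0 pred=N actual=N -> ctr[0]=0
Ev 3: PC=4 idx=0 pred=N actual=T -> ctr[0]=1
Ev 4: PC=3 idx=1 pred=N actual=T -> ctr[1]=2
Ev 5: PC=3 idx=1 pred=T actual=N -> ctr[1]=1
Ev 6: PC=4 idx=0 pred=N actual=T -> ctr[0]=2
Ev 7: PC=4 idx=0 pred=T actual=T -> ctr[0]=3
Ev 8: PC=4 idx=0 pred=T actual=T -> ctr[0]=3
Ev 9: PC=7 idx=1 pred=N actual=T -> ctr[1]=2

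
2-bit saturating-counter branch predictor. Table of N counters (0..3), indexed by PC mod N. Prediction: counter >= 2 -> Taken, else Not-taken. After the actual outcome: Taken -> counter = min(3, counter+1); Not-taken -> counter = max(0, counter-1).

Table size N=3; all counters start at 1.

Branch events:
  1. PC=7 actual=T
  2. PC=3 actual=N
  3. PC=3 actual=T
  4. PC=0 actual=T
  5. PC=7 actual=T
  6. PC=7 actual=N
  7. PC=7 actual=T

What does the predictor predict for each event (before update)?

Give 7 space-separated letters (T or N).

Answer: N N N N T T T

Derivation:
Ev 1: PC=7 idx=1 pred=N actual=T -> ctr[1]=2
Ev 2: PC=3 idx=0 pred=N actual=N -> ctr[0]=0
Ev 3: PC=3 idx=0 pred=N actual=T -> ctr[0]=1
Ev 4: PC=0 idx=0 pred=N actual=T -> ctr[0]=2
Ev 5: PC=7 idx=1 pred=T actual=T -> ctr[1]=3
Ev 6: PC=7 idx=1 pred=T actual=N -> ctr[1]=2
Ev 7: PC=7 idx=1 pred=T actual=T -> ctr[1]=3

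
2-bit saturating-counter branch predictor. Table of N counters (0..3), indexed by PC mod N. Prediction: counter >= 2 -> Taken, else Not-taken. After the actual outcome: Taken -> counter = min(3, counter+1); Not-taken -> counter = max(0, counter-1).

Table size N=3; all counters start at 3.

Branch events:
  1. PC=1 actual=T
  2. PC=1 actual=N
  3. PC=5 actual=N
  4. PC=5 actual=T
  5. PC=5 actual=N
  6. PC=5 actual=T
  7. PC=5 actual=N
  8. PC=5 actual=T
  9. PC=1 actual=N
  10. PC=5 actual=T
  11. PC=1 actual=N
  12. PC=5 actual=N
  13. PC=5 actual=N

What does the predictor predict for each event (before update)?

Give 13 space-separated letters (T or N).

Answer: T T T T T T T T T T N T T

Derivation:
Ev 1: PC=1 idx=1 pred=T actual=T -> ctr[1]=3
Ev 2: PC=1 idx=1 pred=T actual=N -> ctr[1]=2
Ev 3: PC=5 idx=2 pred=T actual=N -> ctr[2]=2
Ev 4: PC=5 idx=2 pred=T actual=T -> ctr[2]=3
Ev 5: PC=5 idx=2 pred=T actual=N -> ctr[2]=2
Ev 6: PC=5 idx=2 pred=T actual=T -> ctr[2]=3
Ev 7: PC=5 idx=2 pred=T actual=N -> ctr[2]=2
Ev 8: PC=5 idx=2 pred=T actual=T -> ctr[2]=3
Ev 9: PC=1 idx=1 pred=T actual=N -> ctr[1]=1
Ev 10: PC=5 idx=2 pred=T actual=T -> ctr[2]=3
Ev 11: PC=1 idx=1 pred=N actual=N -> ctr[1]=0
Ev 12: PC=5 idx=2 pred=T actual=N -> ctr[2]=2
Ev 13: PC=5 idx=2 pred=T actual=N -> ctr[2]=1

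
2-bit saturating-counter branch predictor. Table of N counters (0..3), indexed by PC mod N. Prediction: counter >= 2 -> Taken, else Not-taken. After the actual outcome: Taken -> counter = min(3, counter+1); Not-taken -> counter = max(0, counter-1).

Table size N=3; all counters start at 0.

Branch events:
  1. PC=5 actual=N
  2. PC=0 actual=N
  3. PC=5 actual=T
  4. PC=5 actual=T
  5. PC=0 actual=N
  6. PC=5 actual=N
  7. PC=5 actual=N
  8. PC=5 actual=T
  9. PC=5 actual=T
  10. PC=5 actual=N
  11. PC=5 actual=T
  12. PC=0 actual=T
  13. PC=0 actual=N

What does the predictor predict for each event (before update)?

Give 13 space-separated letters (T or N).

Ev 1: PC=5 idx=2 pred=N actual=N -> ctr[2]=0
Ev 2: PC=0 idx=0 pred=N actual=N -> ctr[0]=0
Ev 3: PC=5 idx=2 pred=N actual=T -> ctr[2]=1
Ev 4: PC=5 idx=2 pred=N actual=T -> ctr[2]=2
Ev 5: PC=0 idx=0 pred=N actual=N -> ctr[0]=0
Ev 6: PC=5 idx=2 pred=T actual=N -> ctr[2]=1
Ev 7: PC=5 idx=2 pred=N actual=N -> ctr[2]=0
Ev 8: PC=5 idx=2 pred=N actual=T -> ctr[2]=1
Ev 9: PC=5 idx=2 pred=N actual=T -> ctr[2]=2
Ev 10: PC=5 idx=2 pred=T actual=N -> ctr[2]=1
Ev 11: PC=5 idx=2 pred=N actual=T -> ctr[2]=2
Ev 12: PC=0 idx=0 pred=N actual=T -> ctr[0]=1
Ev 13: PC=0 idx=0 pred=N actual=N -> ctr[0]=0

Answer: N N N N N T N N N T N N N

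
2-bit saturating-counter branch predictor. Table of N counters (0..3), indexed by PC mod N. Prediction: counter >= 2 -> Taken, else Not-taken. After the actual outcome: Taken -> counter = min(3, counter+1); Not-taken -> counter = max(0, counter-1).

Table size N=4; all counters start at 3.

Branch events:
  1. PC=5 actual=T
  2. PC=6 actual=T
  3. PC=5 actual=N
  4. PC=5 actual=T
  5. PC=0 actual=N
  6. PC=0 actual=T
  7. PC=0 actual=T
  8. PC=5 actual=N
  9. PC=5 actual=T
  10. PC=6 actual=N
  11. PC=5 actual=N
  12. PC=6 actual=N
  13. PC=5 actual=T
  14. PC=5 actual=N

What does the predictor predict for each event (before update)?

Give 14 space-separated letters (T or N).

Answer: T T T T T T T T T T T T T T

Derivation:
Ev 1: PC=5 idx=1 pred=T actual=T -> ctr[1]=3
Ev 2: PC=6 idx=2 pred=T actual=T -> ctr[2]=3
Ev 3: PC=5 idx=1 pred=T actual=N -> ctr[1]=2
Ev 4: PC=5 idx=1 pred=T actual=T -> ctr[1]=3
Ev 5: PC=0 idx=0 pred=T actual=N -> ctr[0]=2
Ev 6: PC=0 idx=0 pred=T actual=T -> ctr[0]=3
Ev 7: PC=0 idx=0 pred=T actual=T -> ctr[0]=3
Ev 8: PC=5 idx=1 pred=T actual=N -> ctr[1]=2
Ev 9: PC=5 idx=1 pred=T actual=T -> ctr[1]=3
Ev 10: PC=6 idx=2 pred=T actual=N -> ctr[2]=2
Ev 11: PC=5 idx=1 pred=T actual=N -> ctr[1]=2
Ev 12: PC=6 idx=2 pred=T actual=N -> ctr[2]=1
Ev 13: PC=5 idx=1 pred=T actual=T -> ctr[1]=3
Ev 14: PC=5 idx=1 pred=T actual=N -> ctr[1]=2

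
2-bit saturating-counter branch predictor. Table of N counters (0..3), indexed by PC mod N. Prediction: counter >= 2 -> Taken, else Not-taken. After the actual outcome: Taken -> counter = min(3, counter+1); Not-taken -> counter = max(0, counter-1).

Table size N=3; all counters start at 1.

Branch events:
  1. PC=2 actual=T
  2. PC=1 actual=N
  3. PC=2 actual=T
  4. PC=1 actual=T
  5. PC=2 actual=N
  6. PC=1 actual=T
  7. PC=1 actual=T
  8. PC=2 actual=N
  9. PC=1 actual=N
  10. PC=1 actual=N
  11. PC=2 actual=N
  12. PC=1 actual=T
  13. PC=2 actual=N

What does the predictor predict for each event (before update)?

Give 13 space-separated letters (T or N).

Answer: N N T N T N T T T T N N N

Derivation:
Ev 1: PC=2 idx=2 pred=N actual=T -> ctr[2]=2
Ev 2: PC=1 idx=1 pred=N actual=N -> ctr[1]=0
Ev 3: PC=2 idx=2 pred=T actual=T -> ctr[2]=3
Ev 4: PC=1 idx=1 pred=N actual=T -> ctr[1]=1
Ev 5: PC=2 idx=2 pred=T actual=N -> ctr[2]=2
Ev 6: PC=1 idx=1 pred=N actual=T -> ctr[1]=2
Ev 7: PC=1 idx=1 pred=T actual=T -> ctr[1]=3
Ev 8: PC=2 idx=2 pred=T actual=N -> ctr[2]=1
Ev 9: PC=1 idx=1 pred=T actual=N -> ctr[1]=2
Ev 10: PC=1 idx=1 pred=T actual=N -> ctr[1]=1
Ev 11: PC=2 idx=2 pred=N actual=N -> ctr[2]=0
Ev 12: PC=1 idx=1 pred=N actual=T -> ctr[1]=2
Ev 13: PC=2 idx=2 pred=N actual=N -> ctr[2]=0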